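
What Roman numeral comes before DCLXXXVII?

DCLXXXVII = 687; previous is 686

DCLXXXVI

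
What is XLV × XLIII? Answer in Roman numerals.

XLV = 45
XLIII = 43
45 × 43 = 1935

MCMXXXV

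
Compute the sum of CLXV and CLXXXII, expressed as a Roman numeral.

CLXV = 165
CLXXXII = 182
165 + 182 = 347

CCCXLVII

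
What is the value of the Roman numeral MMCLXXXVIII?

MMCLXXXVIII: M=1000, M=1000, C=100, L=50, X=10, X=10, X=10, V=5, I=1, I=1, I=1
1000 + 1000 + 100 + 50 + 10 + 10 + 10 + 5 + 1 + 1 + 1 = 2188

2188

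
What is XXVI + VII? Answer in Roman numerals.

XXVI = 26
VII = 7
26 + 7 = 33

XXXIII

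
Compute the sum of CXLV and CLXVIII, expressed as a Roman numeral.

CXLV = 145
CLXVIII = 168
145 + 168 = 313

CCCXIII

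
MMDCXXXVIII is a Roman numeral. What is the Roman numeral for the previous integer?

MMDCXXXVIII = 2638; previous is 2637

MMDCXXXVII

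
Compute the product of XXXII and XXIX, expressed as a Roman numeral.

XXXII = 32
XXIX = 29
32 × 29 = 928

CMXXVIII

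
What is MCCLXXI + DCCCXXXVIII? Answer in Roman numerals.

MCCLXXI = 1271
DCCCXXXVIII = 838
1271 + 838 = 2109

MMCIX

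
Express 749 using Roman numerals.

Convert 749 to Roman numerals:
  749 contains 1×500 (D)
  249 contains 2×100 (CC)
  49 contains 1×40 (XL)
  9 contains 1×9 (IX)

DCCXLIX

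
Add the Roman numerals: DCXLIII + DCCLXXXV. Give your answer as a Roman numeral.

DCXLIII = 643
DCCLXXXV = 785
643 + 785 = 1428

MCDXXVIII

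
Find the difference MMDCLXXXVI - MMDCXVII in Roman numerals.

MMDCLXXXVI = 2686
MMDCXVII = 2617
2686 - 2617 = 69

LXIX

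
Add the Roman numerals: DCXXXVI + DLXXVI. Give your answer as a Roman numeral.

DCXXXVI = 636
DLXXVI = 576
636 + 576 = 1212

MCCXII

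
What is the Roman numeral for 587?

Convert 587 to Roman numerals:
  587 contains 1×500 (D)
  87 contains 1×50 (L)
  37 contains 3×10 (XXX)
  7 contains 1×5 (V)
  2 contains 2×1 (II)

DLXXXVII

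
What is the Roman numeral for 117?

Convert 117 to Roman numerals:
  117 contains 1×100 (C)
  17 contains 1×10 (X)
  7 contains 1×5 (V)
  2 contains 2×1 (II)

CXVII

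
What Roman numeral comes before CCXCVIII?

CCXCVIII = 298, so the previous integer is 298 - 1 = 297

CCXCVII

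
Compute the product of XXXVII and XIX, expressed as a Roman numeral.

XXXVII = 37
XIX = 19
37 × 19 = 703

DCCIII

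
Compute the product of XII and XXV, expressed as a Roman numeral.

XII = 12
XXV = 25
12 × 25 = 300

CCC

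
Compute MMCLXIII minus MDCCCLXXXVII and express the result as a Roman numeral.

MMCLXIII = 2163
MDCCCLXXXVII = 1887
2163 - 1887 = 276

CCLXXVI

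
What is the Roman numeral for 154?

Convert 154 to Roman numerals:
  154 contains 1×100 (C)
  54 contains 1×50 (L)
  4 contains 1×4 (IV)

CLIV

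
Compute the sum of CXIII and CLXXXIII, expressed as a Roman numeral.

CXIII = 113
CLXXXIII = 183
113 + 183 = 296

CCXCVI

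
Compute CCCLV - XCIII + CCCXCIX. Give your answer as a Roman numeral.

CCCLV = 355, XCIII = 93, CCCXCIX = 399
355 - 93 = 262
262 + 399 = 661

DCLXI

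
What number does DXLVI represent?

DXLVI: D=500, XL=40, V=5, I=1
500 + 40 + 5 + 1 = 546

546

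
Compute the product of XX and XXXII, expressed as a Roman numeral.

XX = 20
XXXII = 32
20 × 32 = 640

DCXL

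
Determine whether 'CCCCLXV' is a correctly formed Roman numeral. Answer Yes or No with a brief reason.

'CCCCLXV': More than 3 consecutive C's

No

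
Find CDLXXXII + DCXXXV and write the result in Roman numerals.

CDLXXXII = 482
DCXXXV = 635
482 + 635 = 1117

MCXVII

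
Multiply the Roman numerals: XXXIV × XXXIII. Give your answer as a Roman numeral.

XXXIV = 34
XXXIII = 33
34 × 33 = 1122

MCXXII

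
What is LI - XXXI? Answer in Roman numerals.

LI = 51
XXXI = 31
51 - 31 = 20

XX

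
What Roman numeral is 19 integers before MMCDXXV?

MMCDXXV = 2425
2425 - 19 = 2406

MMCDVI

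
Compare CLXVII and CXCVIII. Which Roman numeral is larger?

CLXVII = 167
CXCVIII = 198
198 is larger

CXCVIII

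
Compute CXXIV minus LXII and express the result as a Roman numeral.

CXXIV = 124
LXII = 62
124 - 62 = 62

LXII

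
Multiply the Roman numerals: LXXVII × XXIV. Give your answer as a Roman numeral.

LXXVII = 77
XXIV = 24
77 × 24 = 1848

MDCCCXLVIII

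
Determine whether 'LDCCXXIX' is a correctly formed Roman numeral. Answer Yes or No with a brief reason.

'LDCCXXIX': Invalid subtractive combination: LD

No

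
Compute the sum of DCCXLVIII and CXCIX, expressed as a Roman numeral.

DCCXLVIII = 748
CXCIX = 199
748 + 199 = 947

CMXLVII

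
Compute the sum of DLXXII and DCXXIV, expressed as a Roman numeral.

DLXXII = 572
DCXXIV = 624
572 + 624 = 1196

MCXCVI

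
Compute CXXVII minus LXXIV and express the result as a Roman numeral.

CXXVII = 127
LXXIV = 74
127 - 74 = 53

LIII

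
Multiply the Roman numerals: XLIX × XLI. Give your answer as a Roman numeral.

XLIX = 49
XLI = 41
49 × 41 = 2009

MMIX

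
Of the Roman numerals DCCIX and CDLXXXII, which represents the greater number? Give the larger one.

DCCIX = 709
CDLXXXII = 482
709 is larger

DCCIX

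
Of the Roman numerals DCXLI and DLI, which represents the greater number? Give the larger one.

DCXLI = 641
DLI = 551
641 is larger

DCXLI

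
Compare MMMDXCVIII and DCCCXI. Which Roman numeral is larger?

MMMDXCVIII = 3598
DCCCXI = 811
3598 is larger

MMMDXCVIII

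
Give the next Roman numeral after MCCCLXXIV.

MCCCLXXIV = 1374; next is 1375

MCCCLXXV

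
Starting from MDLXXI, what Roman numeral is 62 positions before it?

MDLXXI = 1571
1571 - 62 = 1509

MDIX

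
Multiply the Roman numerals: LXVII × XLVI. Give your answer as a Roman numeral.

LXVII = 67
XLVI = 46
67 × 46 = 3082

MMMLXXXII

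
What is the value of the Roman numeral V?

V: V=5

5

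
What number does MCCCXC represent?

MCCCXC: M=1000, C=100, C=100, C=100, XC=90
1000 + 100 + 100 + 100 + 90 = 1390

1390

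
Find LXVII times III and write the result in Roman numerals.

LXVII = 67
III = 3
67 × 3 = 201

CCI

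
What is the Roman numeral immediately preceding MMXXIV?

MMXXIV = 2024; previous is 2023

MMXXIII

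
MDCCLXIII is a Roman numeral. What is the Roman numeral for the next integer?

MDCCLXIII = 1763, so the next integer is 1763 + 1 = 1764

MDCCLXIV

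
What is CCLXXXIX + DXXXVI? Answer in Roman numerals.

CCLXXXIX = 289
DXXXVI = 536
289 + 536 = 825

DCCCXXV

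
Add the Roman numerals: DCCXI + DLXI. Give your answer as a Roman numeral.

DCCXI = 711
DLXI = 561
711 + 561 = 1272

MCCLXXII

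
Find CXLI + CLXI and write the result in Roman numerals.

CXLI = 141
CLXI = 161
141 + 161 = 302

CCCII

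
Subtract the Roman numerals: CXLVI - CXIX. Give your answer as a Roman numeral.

CXLVI = 146
CXIX = 119
146 - 119 = 27

XXVII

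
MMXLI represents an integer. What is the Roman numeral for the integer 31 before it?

MMXLI = 2041
2041 - 31 = 2010

MMX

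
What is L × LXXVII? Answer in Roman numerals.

L = 50
LXXVII = 77
50 × 77 = 3850

MMMDCCCL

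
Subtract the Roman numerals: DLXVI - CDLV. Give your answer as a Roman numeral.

DLXVI = 566
CDLV = 455
566 - 455 = 111

CXI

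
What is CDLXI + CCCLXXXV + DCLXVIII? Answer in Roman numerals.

CDLXI = 461, CCCLXXXV = 385, DCLXVIII = 668
461 + 385 = 846
846 + 668 = 1514

MDXIV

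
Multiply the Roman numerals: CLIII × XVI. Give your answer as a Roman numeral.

CLIII = 153
XVI = 16
153 × 16 = 2448

MMCDXLVIII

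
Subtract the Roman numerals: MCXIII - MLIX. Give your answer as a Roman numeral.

MCXIII = 1113
MLIX = 1059
1113 - 1059 = 54

LIV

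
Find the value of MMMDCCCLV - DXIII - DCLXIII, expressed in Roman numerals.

MMMDCCCLV = 3855, DXIII = 513, DCLXIII = 663
3855 - 513 = 3342
3342 - 663 = 2679

MMDCLXXIX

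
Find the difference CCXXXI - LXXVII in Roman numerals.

CCXXXI = 231
LXXVII = 77
231 - 77 = 154

CLIV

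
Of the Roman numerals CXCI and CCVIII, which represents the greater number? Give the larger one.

CXCI = 191
CCVIII = 208
208 is larger

CCVIII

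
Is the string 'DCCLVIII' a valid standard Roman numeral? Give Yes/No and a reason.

'DCCLVIII': Check the rules: uses only the symbols I, V, X, L, C, D, M; no symbol is repeated more than three times in a row; V, L and D each appear at most once; no smaller symbol precedes a larger one (values never increase from left to right). Value: D (500) + C (100) + C (100) + L (50) + V (5) + I (1) + I (1) + I (1) = 758. So it is a valid standard Roman numeral.

Yes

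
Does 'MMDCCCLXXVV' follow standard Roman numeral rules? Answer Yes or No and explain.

'MMDCCCLXXVV': V should not appear more than once

No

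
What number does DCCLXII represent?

DCCLXII: D=500, C=100, C=100, L=50, X=10, I=1, I=1
500 + 100 + 100 + 50 + 10 + 1 + 1 = 762

762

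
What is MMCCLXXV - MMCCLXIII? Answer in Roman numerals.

MMCCLXXV = 2275
MMCCLXIII = 2263
2275 - 2263 = 12

XII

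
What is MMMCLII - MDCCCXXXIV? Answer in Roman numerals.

MMMCLII = 3152
MDCCCXXXIV = 1834
3152 - 1834 = 1318

MCCCXVIII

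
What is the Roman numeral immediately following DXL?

DXL = 540, so the next integer is 540 + 1 = 541

DXLI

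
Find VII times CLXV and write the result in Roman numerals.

VII = 7
CLXV = 165
7 × 165 = 1155

MCLV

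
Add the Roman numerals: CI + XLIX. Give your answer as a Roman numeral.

CI = 101
XLIX = 49
101 + 49 = 150

CL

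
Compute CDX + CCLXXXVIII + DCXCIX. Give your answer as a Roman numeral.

CDX = 410, CCLXXXVIII = 288, DCXCIX = 699
410 + 288 = 698
698 + 699 = 1397

MCCCXCVII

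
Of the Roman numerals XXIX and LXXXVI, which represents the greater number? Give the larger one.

XXIX = 29
LXXXVI = 86
86 is larger

LXXXVI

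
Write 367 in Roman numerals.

Convert 367 to Roman numerals:
  367 contains 3×100 (CCC)
  67 contains 1×50 (L)
  17 contains 1×10 (X)
  7 contains 1×5 (V)
  2 contains 2×1 (II)

CCCLXVII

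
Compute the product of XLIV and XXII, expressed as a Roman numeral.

XLIV = 44
XXII = 22
44 × 22 = 968

CMLXVIII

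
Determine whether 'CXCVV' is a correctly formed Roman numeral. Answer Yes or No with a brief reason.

'CXCVV': V should not appear more than once

No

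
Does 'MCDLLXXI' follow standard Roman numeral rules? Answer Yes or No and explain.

'MCDLLXXI': L should not appear more than once

No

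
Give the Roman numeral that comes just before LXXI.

LXXI = 71, so the previous integer is 71 - 1 = 70

LXX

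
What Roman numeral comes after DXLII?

DXLII = 542; next is 543

DXLIII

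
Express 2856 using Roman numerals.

Convert 2856 to Roman numerals:
  2856 contains 2×1000 (MM)
  856 contains 1×500 (D)
  356 contains 3×100 (CCC)
  56 contains 1×50 (L)
  6 contains 1×5 (V)
  1 contains 1×1 (I)

MMDCCCLVI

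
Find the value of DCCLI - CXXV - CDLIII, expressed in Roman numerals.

DCCLI = 751, CXXV = 125, CDLIII = 453
751 - 125 = 626
626 - 453 = 173

CLXXIII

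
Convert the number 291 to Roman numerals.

Convert 291 to Roman numerals:
  291 contains 2×100 (CC)
  91 contains 1×90 (XC)
  1 contains 1×1 (I)

CCXCI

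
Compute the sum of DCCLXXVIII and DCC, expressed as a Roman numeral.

DCCLXXVIII = 778
DCC = 700
778 + 700 = 1478

MCDLXXVIII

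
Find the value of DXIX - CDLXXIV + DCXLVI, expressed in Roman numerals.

DXIX = 519, CDLXXIV = 474, DCXLVI = 646
519 - 474 = 45
45 + 646 = 691

DCXCI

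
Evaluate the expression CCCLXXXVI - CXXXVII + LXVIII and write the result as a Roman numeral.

CCCLXXXVI = 386, CXXXVII = 137, LXVIII = 68
386 - 137 = 249
249 + 68 = 317

CCCXVII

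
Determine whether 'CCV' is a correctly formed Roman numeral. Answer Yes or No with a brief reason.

'CCV': Check the rules: uses only the symbols I, V, X, L, C, D, M; no symbol is repeated more than three times in a row; V, L and D each appear at most once; no smaller symbol precedes a larger one (values never increase from left to right). Value: C (100) + C (100) + V (5) = 205. So it is a valid standard Roman numeral.

Yes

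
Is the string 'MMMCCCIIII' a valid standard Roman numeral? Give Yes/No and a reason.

'MMMCCCIIII': More than 3 consecutive I's

No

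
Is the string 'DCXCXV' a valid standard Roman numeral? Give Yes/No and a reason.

'DCXCXV': X cannot come right after the subtractive pair XC: once X is subtracted in XC, the next symbol must be smaller than X

No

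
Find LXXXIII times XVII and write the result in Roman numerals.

LXXXIII = 83
XVII = 17
83 × 17 = 1411

MCDXI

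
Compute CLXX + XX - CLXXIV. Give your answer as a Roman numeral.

CLXX = 170, XX = 20, CLXXIV = 174
170 + 20 = 190
190 - 174 = 16

XVI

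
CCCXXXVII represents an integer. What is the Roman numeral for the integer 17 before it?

CCCXXXVII = 337
337 - 17 = 320

CCCXX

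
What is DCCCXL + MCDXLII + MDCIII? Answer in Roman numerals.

DCCCXL = 840, MCDXLII = 1442, MDCIII = 1603
840 + 1442 = 2282
2282 + 1603 = 3885

MMMDCCCLXXXV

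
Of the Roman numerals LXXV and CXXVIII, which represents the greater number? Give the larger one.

LXXV = 75
CXXVIII = 128
128 is larger

CXXVIII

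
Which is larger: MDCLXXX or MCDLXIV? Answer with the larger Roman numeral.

MDCLXXX = 1680
MCDLXIV = 1464
1680 is larger

MDCLXXX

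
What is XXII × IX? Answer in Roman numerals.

XXII = 22
IX = 9
22 × 9 = 198

CXCVIII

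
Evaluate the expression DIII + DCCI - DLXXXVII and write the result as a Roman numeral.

DIII = 503, DCCI = 701, DLXXXVII = 587
503 + 701 = 1204
1204 - 587 = 617

DCXVII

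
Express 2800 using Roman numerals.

Convert 2800 to Roman numerals:
  2800 contains 2×1000 (MM)
  800 contains 1×500 (D)
  300 contains 3×100 (CCC)

MMDCCC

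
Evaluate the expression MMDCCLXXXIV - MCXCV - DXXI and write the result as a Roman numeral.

MMDCCLXXXIV = 2784, MCXCV = 1195, DXXI = 521
2784 - 1195 = 1589
1589 - 521 = 1068

MLXVIII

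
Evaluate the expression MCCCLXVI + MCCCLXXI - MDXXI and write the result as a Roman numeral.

MCCCLXVI = 1366, MCCCLXXI = 1371, MDXXI = 1521
1366 + 1371 = 2737
2737 - 1521 = 1216

MCCXVI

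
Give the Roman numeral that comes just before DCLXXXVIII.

DCLXXXVIII = 688, so the previous integer is 688 - 1 = 687

DCLXXXVII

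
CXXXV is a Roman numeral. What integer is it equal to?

CXXXV: C=100, X=10, X=10, X=10, V=5
100 + 10 + 10 + 10 + 5 = 135

135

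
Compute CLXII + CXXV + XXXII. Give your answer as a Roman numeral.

CLXII = 162, CXXV = 125, XXXII = 32
162 + 125 = 287
287 + 32 = 319

CCCXIX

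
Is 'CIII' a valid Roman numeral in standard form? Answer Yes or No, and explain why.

'CIII': Check the rules: uses only the symbols I, V, X, L, C, D, M; no symbol is repeated more than three times in a row; V, L and D each appear at most once; no smaller symbol precedes a larger one (values never increase from left to right). Value: C (100) + I (1) + I (1) + I (1) = 103. So it is a valid standard Roman numeral.

Yes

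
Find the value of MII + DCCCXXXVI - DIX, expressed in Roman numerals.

MII = 1002, DCCCXXXVI = 836, DIX = 509
1002 + 836 = 1838
1838 - 509 = 1329

MCCCXXIX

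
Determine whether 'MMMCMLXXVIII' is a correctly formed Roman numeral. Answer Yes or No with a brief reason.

'MMMCMLXXVIII': Check the rules: uses only the symbols I, V, X, L, C, D, M; no symbol is repeated more than three times in a row; V, L and D each appear at most once; the only place a smaller symbol precedes a larger one is the allowed subtractive pair CM, the symbol right after such a pair (if any) is smaller than the pair's first symbol, and otherwise the values never increase from left to right. Value: M (1000) + M (1000) + M (1000) + CM (900) + L (50) + X (10) + X (10) + V (5) + I (1) + I (1) + I (1) = 3978. So it is a valid standard Roman numeral.

Yes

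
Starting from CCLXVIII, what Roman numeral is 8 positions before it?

CCLXVIII = 268
268 - 8 = 260

CCLX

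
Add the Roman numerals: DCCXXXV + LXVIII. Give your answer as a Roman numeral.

DCCXXXV = 735
LXVIII = 68
735 + 68 = 803

DCCCIII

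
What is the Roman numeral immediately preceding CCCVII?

CCCVII = 307, so the previous integer is 307 - 1 = 306

CCCVI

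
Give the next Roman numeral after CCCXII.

CCCXII = 312, so the next integer is 312 + 1 = 313

CCCXIII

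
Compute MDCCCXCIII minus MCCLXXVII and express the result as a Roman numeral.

MDCCCXCIII = 1893
MCCLXXVII = 1277
1893 - 1277 = 616

DCXVI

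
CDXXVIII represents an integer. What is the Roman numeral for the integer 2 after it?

CDXXVIII = 428
428 + 2 = 430

CDXXX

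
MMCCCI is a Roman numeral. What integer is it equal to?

MMCCCI: M=1000, M=1000, C=100, C=100, C=100, I=1
1000 + 1000 + 100 + 100 + 100 + 1 = 2301

2301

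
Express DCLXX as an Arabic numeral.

DCLXX: D=500, C=100, L=50, X=10, X=10
500 + 100 + 50 + 10 + 10 = 670

670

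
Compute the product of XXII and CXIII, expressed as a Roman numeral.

XXII = 22
CXIII = 113
22 × 113 = 2486

MMCDLXXXVI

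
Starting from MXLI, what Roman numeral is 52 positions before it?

MXLI = 1041
1041 - 52 = 989

CMLXXXIX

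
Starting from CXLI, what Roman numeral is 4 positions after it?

CXLI = 141
141 + 4 = 145

CXLV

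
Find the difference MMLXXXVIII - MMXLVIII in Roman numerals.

MMLXXXVIII = 2088
MMXLVIII = 2048
2088 - 2048 = 40

XL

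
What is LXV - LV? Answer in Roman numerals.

LXV = 65
LV = 55
65 - 55 = 10

X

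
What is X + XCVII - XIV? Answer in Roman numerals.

X = 10, XCVII = 97, XIV = 14
10 + 97 = 107
107 - 14 = 93

XCIII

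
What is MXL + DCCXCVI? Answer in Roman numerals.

MXL = 1040
DCCXCVI = 796
1040 + 796 = 1836

MDCCCXXXVI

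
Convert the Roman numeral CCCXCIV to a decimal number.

CCCXCIV: C=100, C=100, C=100, XC=90, IV=4
100 + 100 + 100 + 90 + 4 = 394

394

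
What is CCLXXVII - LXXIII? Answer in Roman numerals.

CCLXXVII = 277
LXXIII = 73
277 - 73 = 204

CCIV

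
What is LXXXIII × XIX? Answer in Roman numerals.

LXXXIII = 83
XIX = 19
83 × 19 = 1577

MDLXXVII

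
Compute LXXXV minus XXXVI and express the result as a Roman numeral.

LXXXV = 85
XXXVI = 36
85 - 36 = 49

XLIX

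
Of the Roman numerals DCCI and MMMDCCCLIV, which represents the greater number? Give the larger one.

DCCI = 701
MMMDCCCLIV = 3854
3854 is larger

MMMDCCCLIV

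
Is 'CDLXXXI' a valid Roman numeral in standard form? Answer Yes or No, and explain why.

'CDLXXXI': Check the rules: uses only the symbols I, V, X, L, C, D, M; no symbol is repeated more than three times in a row; V, L and D each appear at most once; the only place a smaller symbol precedes a larger one is the allowed subtractive pair CD, the symbol right after such a pair (if any) is smaller than the pair's first symbol, and otherwise the values never increase from left to right. Value: CD (400) + L (50) + X (10) + X (10) + X (10) + I (1) = 481. So it is a valid standard Roman numeral.

Yes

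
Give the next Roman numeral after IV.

IV = 4, so the next integer is 4 + 1 = 5

V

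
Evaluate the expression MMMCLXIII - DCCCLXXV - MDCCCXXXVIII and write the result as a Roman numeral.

MMMCLXIII = 3163, DCCCLXXV = 875, MDCCCXXXVIII = 1838
3163 - 875 = 2288
2288 - 1838 = 450

CDL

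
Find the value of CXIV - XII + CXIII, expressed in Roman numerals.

CXIV = 114, XII = 12, CXIII = 113
114 - 12 = 102
102 + 113 = 215

CCXV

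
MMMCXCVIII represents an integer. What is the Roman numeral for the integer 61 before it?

MMMCXCVIII = 3198
3198 - 61 = 3137

MMMCXXXVII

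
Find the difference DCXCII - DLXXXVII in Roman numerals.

DCXCII = 692
DLXXXVII = 587
692 - 587 = 105

CV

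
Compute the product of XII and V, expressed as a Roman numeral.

XII = 12
V = 5
12 × 5 = 60

LX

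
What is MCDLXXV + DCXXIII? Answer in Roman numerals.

MCDLXXV = 1475
DCXXIII = 623
1475 + 623 = 2098

MMXCVIII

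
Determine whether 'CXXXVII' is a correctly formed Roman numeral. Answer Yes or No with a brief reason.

'CXXXVII': Check the rules: uses only the symbols I, V, X, L, C, D, M; no symbol is repeated more than three times in a row; V, L and D each appear at most once; no smaller symbol precedes a larger one (values never increase from left to right). Value: C (100) + X (10) + X (10) + X (10) + V (5) + I (1) + I (1) = 137. So it is a valid standard Roman numeral.

Yes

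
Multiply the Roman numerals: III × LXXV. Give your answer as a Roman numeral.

III = 3
LXXV = 75
3 × 75 = 225

CCXXV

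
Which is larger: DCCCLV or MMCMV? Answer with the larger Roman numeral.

DCCCLV = 855
MMCMV = 2905
2905 is larger

MMCMV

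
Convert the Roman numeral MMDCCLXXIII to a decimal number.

MMDCCLXXIII: M=1000, M=1000, D=500, C=100, C=100, L=50, X=10, X=10, I=1, I=1, I=1
1000 + 1000 + 500 + 100 + 100 + 50 + 10 + 10 + 1 + 1 + 1 = 2773

2773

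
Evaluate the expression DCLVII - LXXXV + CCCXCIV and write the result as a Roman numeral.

DCLVII = 657, LXXXV = 85, CCCXCIV = 394
657 - 85 = 572
572 + 394 = 966

CMLXVI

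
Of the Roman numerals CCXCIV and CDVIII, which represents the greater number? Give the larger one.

CCXCIV = 294
CDVIII = 408
408 is larger

CDVIII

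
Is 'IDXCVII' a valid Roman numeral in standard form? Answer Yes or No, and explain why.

'IDXCVII': Invalid subtractive combination: ID

No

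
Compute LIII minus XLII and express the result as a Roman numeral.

LIII = 53
XLII = 42
53 - 42 = 11

XI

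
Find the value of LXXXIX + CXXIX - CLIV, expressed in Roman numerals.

LXXXIX = 89, CXXIX = 129, CLIV = 154
89 + 129 = 218
218 - 154 = 64

LXIV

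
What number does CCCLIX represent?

CCCLIX: C=100, C=100, C=100, L=50, IX=9
100 + 100 + 100 + 50 + 9 = 359

359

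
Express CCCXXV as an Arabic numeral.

CCCXXV: C=100, C=100, C=100, X=10, X=10, V=5
100 + 100 + 100 + 10 + 10 + 5 = 325

325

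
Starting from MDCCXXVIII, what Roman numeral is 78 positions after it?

MDCCXXVIII = 1728
1728 + 78 = 1806

MDCCCVI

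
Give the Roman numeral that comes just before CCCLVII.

CCCLVII = 357, so the previous integer is 357 - 1 = 356

CCCLVI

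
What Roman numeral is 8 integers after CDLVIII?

CDLVIII = 458
458 + 8 = 466

CDLXVI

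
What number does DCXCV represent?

DCXCV: D=500, C=100, XC=90, V=5
500 + 100 + 90 + 5 = 695

695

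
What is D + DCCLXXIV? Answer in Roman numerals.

D = 500
DCCLXXIV = 774
500 + 774 = 1274

MCCLXXIV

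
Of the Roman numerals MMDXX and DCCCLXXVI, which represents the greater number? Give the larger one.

MMDXX = 2520
DCCCLXXVI = 876
2520 is larger

MMDXX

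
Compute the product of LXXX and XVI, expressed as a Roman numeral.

LXXX = 80
XVI = 16
80 × 16 = 1280

MCCLXXX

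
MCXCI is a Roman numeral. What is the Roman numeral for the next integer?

MCXCI = 1191; next is 1192

MCXCII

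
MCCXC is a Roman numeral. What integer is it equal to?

MCCXC: M=1000, C=100, C=100, XC=90
1000 + 100 + 100 + 90 = 1290

1290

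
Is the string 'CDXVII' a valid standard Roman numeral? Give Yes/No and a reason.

'CDXVII': Check the rules: uses only the symbols I, V, X, L, C, D, M; no symbol is repeated more than three times in a row; V, L and D each appear at most once; the only place a smaller symbol precedes a larger one is the allowed subtractive pair CD, the symbol right after such a pair (if any) is smaller than the pair's first symbol, and otherwise the values never increase from left to right. Value: CD (400) + X (10) + V (5) + I (1) + I (1) = 417. So it is a valid standard Roman numeral.

Yes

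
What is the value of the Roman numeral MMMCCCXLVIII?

MMMCCCXLVIII: M=1000, M=1000, M=1000, C=100, C=100, C=100, XL=40, V=5, I=1, I=1, I=1
1000 + 1000 + 1000 + 100 + 100 + 100 + 40 + 5 + 1 + 1 + 1 = 3348

3348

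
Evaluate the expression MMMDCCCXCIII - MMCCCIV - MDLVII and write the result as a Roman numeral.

MMMDCCCXCIII = 3893, MMCCCIV = 2304, MDLVII = 1557
3893 - 2304 = 1589
1589 - 1557 = 32

XXXII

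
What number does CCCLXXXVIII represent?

CCCLXXXVIII: C=100, C=100, C=100, L=50, X=10, X=10, X=10, V=5, I=1, I=1, I=1
100 + 100 + 100 + 50 + 10 + 10 + 10 + 5 + 1 + 1 + 1 = 388

388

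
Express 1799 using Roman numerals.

Convert 1799 to Roman numerals:
  1799 contains 1×1000 (M)
  799 contains 1×500 (D)
  299 contains 2×100 (CC)
  99 contains 1×90 (XC)
  9 contains 1×9 (IX)

MDCCXCIX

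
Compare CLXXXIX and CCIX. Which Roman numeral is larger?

CLXXXIX = 189
CCIX = 209
209 is larger

CCIX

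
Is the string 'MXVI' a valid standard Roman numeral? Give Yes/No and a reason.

'MXVI': Check the rules: uses only the symbols I, V, X, L, C, D, M; no symbol is repeated more than three times in a row; V, L and D each appear at most once; no smaller symbol precedes a larger one (values never increase from left to right). Value: M (1000) + X (10) + V (5) + I (1) = 1016. So it is a valid standard Roman numeral.

Yes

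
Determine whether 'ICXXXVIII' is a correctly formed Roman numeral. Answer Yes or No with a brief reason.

'ICXXXVIII': Invalid subtractive combination: IC

No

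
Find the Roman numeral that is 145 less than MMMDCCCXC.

MMMDCCCXC = 3890
3890 - 145 = 3745

MMMDCCXLV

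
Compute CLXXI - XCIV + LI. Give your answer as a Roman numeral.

CLXXI = 171, XCIV = 94, LI = 51
171 - 94 = 77
77 + 51 = 128

CXXVIII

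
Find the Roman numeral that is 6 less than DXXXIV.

DXXXIV = 534
534 - 6 = 528

DXXVIII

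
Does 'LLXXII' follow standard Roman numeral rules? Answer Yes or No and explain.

'LLXXII': L should not appear more than once

No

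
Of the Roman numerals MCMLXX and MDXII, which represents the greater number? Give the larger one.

MCMLXX = 1970
MDXII = 1512
1970 is larger

MCMLXX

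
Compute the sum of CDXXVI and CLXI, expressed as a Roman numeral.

CDXXVI = 426
CLXI = 161
426 + 161 = 587

DLXXXVII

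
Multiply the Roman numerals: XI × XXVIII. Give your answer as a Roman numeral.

XI = 11
XXVIII = 28
11 × 28 = 308

CCCVIII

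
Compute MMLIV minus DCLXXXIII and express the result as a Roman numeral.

MMLIV = 2054
DCLXXXIII = 683
2054 - 683 = 1371

MCCCLXXI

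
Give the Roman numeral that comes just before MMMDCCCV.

MMMDCCCV = 3805; previous is 3804

MMMDCCCIV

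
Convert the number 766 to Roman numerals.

Convert 766 to Roman numerals:
  766 contains 1×500 (D)
  266 contains 2×100 (CC)
  66 contains 1×50 (L)
  16 contains 1×10 (X)
  6 contains 1×5 (V)
  1 contains 1×1 (I)

DCCLXVI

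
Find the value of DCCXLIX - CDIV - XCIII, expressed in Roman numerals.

DCCXLIX = 749, CDIV = 404, XCIII = 93
749 - 404 = 345
345 - 93 = 252

CCLII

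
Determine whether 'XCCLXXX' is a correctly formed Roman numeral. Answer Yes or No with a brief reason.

'XCCLXXX': X (position 1) comes before the larger symbol C (position 3) without being directly in front of it as a subtractive pair; apart from IV, IX, XL, XC, CD and CM, symbols must go from largest to smallest

No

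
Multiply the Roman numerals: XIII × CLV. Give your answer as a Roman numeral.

XIII = 13
CLV = 155
13 × 155 = 2015

MMXV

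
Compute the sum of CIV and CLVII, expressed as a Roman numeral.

CIV = 104
CLVII = 157
104 + 157 = 261

CCLXI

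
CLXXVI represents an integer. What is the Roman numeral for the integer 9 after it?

CLXXVI = 176
176 + 9 = 185

CLXXXV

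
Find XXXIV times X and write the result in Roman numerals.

XXXIV = 34
X = 10
34 × 10 = 340

CCCXL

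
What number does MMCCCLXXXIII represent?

MMCCCLXXXIII: M=1000, M=1000, C=100, C=100, C=100, L=50, X=10, X=10, X=10, I=1, I=1, I=1
1000 + 1000 + 100 + 100 + 100 + 50 + 10 + 10 + 10 + 1 + 1 + 1 = 2383

2383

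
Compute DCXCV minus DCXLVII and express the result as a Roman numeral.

DCXCV = 695
DCXLVII = 647
695 - 647 = 48

XLVIII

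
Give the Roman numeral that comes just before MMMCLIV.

MMMCLIV = 3154, so the previous integer is 3154 - 1 = 3153

MMMCLIII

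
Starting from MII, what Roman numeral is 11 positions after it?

MII = 1002
1002 + 11 = 1013

MXIII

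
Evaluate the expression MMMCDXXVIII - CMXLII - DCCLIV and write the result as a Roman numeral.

MMMCDXXVIII = 3428, CMXLII = 942, DCCLIV = 754
3428 - 942 = 2486
2486 - 754 = 1732

MDCCXXXII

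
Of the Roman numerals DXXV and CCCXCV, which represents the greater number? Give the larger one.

DXXV = 525
CCCXCV = 395
525 is larger

DXXV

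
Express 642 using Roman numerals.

Convert 642 to Roman numerals:
  642 contains 1×500 (D)
  142 contains 1×100 (C)
  42 contains 1×40 (XL)
  2 contains 2×1 (II)

DCXLII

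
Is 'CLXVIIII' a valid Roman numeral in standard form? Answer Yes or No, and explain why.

'CLXVIIII': More than 3 consecutive I's

No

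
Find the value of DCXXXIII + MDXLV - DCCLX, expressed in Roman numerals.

DCXXXIII = 633, MDXLV = 1545, DCCLX = 760
633 + 1545 = 2178
2178 - 760 = 1418

MCDXVIII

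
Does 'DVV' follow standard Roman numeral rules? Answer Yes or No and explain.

'DVV': V should not appear more than once

No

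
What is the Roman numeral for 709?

Convert 709 to Roman numerals:
  709 contains 1×500 (D)
  209 contains 2×100 (CC)
  9 contains 1×9 (IX)

DCCIX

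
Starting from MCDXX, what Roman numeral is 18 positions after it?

MCDXX = 1420
1420 + 18 = 1438

MCDXXXVIII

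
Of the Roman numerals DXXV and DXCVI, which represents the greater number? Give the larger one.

DXXV = 525
DXCVI = 596
596 is larger

DXCVI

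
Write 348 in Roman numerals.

Convert 348 to Roman numerals:
  348 contains 3×100 (CCC)
  48 contains 1×40 (XL)
  8 contains 1×5 (V)
  3 contains 3×1 (III)

CCCXLVIII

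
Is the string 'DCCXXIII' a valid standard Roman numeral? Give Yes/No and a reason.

'DCCXXIII': Check the rules: uses only the symbols I, V, X, L, C, D, M; no symbol is repeated more than three times in a row; V, L and D each appear at most once; no smaller symbol precedes a larger one (values never increase from left to right). Value: D (500) + C (100) + C (100) + X (10) + X (10) + I (1) + I (1) + I (1) = 723. So it is a valid standard Roman numeral.

Yes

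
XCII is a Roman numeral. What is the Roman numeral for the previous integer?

XCII = 92; previous is 91

XCI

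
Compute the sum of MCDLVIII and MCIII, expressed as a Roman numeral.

MCDLVIII = 1458
MCIII = 1103
1458 + 1103 = 2561

MMDLXI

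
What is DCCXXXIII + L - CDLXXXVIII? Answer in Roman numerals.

DCCXXXIII = 733, L = 50, CDLXXXVIII = 488
733 + 50 = 783
783 - 488 = 295

CCXCV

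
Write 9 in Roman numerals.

Convert 9 to Roman numerals:
  9 contains 1×9 (IX)

IX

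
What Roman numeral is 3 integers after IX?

IX = 9
9 + 3 = 12

XII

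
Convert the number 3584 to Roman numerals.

Convert 3584 to Roman numerals:
  3584 contains 3×1000 (MMM)
  584 contains 1×500 (D)
  84 contains 1×50 (L)
  34 contains 3×10 (XXX)
  4 contains 1×4 (IV)

MMMDLXXXIV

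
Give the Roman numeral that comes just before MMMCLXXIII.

MMMCLXXIII = 3173, so the previous integer is 3173 - 1 = 3172

MMMCLXXII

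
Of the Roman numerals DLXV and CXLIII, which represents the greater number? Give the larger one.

DLXV = 565
CXLIII = 143
565 is larger

DLXV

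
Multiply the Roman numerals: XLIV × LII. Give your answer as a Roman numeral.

XLIV = 44
LII = 52
44 × 52 = 2288

MMCCLXXXVIII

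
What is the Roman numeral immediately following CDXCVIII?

CDXCVIII = 498, so the next integer is 498 + 1 = 499

CDXCIX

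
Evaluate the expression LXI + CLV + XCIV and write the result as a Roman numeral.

LXI = 61, CLV = 155, XCIV = 94
61 + 155 = 216
216 + 94 = 310

CCCX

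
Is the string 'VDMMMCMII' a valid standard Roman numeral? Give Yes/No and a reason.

'VDMMMCMII': Invalid subtractive combination: VD

No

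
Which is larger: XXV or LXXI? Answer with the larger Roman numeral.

XXV = 25
LXXI = 71
71 is larger

LXXI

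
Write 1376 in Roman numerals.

Convert 1376 to Roman numerals:
  1376 contains 1×1000 (M)
  376 contains 3×100 (CCC)
  76 contains 1×50 (L)
  26 contains 2×10 (XX)
  6 contains 1×5 (V)
  1 contains 1×1 (I)

MCCCLXXVI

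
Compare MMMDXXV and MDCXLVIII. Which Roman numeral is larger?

MMMDXXV = 3525
MDCXLVIII = 1648
3525 is larger

MMMDXXV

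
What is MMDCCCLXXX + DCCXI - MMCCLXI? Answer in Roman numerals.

MMDCCCLXXX = 2880, DCCXI = 711, MMCCLXI = 2261
2880 + 711 = 3591
3591 - 2261 = 1330

MCCCXXX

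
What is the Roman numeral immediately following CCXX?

CCXX = 220; next is 221

CCXXI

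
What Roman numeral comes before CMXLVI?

CMXLVI = 946, so the previous integer is 946 - 1 = 945

CMXLV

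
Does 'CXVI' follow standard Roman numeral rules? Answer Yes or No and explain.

'CXVI': Check the rules: uses only the symbols I, V, X, L, C, D, M; no symbol is repeated more than three times in a row; V, L and D each appear at most once; no smaller symbol precedes a larger one (values never increase from left to right). Value: C (100) + X (10) + V (5) + I (1) = 116. So it is a valid standard Roman numeral.

Yes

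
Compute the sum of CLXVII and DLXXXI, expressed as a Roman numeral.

CLXVII = 167
DLXXXI = 581
167 + 581 = 748

DCCXLVIII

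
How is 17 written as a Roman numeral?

Convert 17 to Roman numerals:
  17 contains 1×10 (X)
  7 contains 1×5 (V)
  2 contains 2×1 (II)

XVII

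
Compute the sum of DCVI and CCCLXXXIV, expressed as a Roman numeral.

DCVI = 606
CCCLXXXIV = 384
606 + 384 = 990

CMXC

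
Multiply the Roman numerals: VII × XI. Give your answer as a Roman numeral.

VII = 7
XI = 11
7 × 11 = 77

LXXVII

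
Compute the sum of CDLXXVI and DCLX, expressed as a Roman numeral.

CDLXXVI = 476
DCLX = 660
476 + 660 = 1136

MCXXXVI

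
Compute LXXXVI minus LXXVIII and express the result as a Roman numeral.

LXXXVI = 86
LXXVIII = 78
86 - 78 = 8

VIII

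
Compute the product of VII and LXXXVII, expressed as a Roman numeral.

VII = 7
LXXXVII = 87
7 × 87 = 609

DCIX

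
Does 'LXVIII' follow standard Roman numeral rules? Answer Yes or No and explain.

'LXVIII': Check the rules: uses only the symbols I, V, X, L, C, D, M; no symbol is repeated more than three times in a row; V, L and D each appear at most once; no smaller symbol precedes a larger one (values never increase from left to right). Value: L (50) + X (10) + V (5) + I (1) + I (1) + I (1) = 68. So it is a valid standard Roman numeral.

Yes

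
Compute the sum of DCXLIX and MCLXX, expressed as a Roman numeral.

DCXLIX = 649
MCLXX = 1170
649 + 1170 = 1819

MDCCCXIX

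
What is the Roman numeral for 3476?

Convert 3476 to Roman numerals:
  3476 contains 3×1000 (MMM)
  476 contains 1×400 (CD)
  76 contains 1×50 (L)
  26 contains 2×10 (XX)
  6 contains 1×5 (V)
  1 contains 1×1 (I)

MMMCDLXXVI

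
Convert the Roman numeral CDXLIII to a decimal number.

CDXLIII: CD=400, XL=40, I=1, I=1, I=1
400 + 40 + 1 + 1 + 1 = 443

443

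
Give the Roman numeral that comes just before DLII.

DLII = 552, so the previous integer is 552 - 1 = 551

DLI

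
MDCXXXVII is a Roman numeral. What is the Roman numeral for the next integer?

MDCXXXVII = 1637; next is 1638

MDCXXXVIII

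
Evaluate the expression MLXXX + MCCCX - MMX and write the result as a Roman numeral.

MLXXX = 1080, MCCCX = 1310, MMX = 2010
1080 + 1310 = 2390
2390 - 2010 = 380

CCCLXXX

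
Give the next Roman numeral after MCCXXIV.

MCCXXIV = 1224; next is 1225

MCCXXV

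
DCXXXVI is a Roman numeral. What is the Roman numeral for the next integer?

DCXXXVI = 636, so the next integer is 636 + 1 = 637

DCXXXVII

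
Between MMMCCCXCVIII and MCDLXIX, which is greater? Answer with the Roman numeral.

MMMCCCXCVIII = 3398
MCDLXIX = 1469
3398 is larger

MMMCCCXCVIII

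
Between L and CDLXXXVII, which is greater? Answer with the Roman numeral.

L = 50
CDLXXXVII = 487
487 is larger

CDLXXXVII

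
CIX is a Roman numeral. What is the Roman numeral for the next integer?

CIX = 109, so the next integer is 109 + 1 = 110

CX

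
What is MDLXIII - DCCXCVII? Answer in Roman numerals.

MDLXIII = 1563
DCCXCVII = 797
1563 - 797 = 766

DCCLXVI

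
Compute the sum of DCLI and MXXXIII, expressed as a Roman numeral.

DCLI = 651
MXXXIII = 1033
651 + 1033 = 1684

MDCLXXXIV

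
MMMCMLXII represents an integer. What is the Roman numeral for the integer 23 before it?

MMMCMLXII = 3962
3962 - 23 = 3939

MMMCMXXXIX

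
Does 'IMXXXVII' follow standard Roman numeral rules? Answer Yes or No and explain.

'IMXXXVII': Invalid subtractive combination: IM

No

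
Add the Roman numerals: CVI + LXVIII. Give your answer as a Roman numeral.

CVI = 106
LXVIII = 68
106 + 68 = 174

CLXXIV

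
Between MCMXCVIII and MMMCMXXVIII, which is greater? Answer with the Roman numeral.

MCMXCVIII = 1998
MMMCMXXVIII = 3928
3928 is larger

MMMCMXXVIII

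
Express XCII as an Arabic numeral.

XCII: XC=90, I=1, I=1
90 + 1 + 1 = 92

92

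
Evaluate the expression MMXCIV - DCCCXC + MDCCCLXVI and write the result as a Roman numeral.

MMXCIV = 2094, DCCCXC = 890, MDCCCLXVI = 1866
2094 - 890 = 1204
1204 + 1866 = 3070

MMMLXX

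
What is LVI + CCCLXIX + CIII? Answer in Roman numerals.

LVI = 56, CCCLXIX = 369, CIII = 103
56 + 369 = 425
425 + 103 = 528

DXXVIII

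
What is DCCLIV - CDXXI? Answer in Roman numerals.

DCCLIV = 754
CDXXI = 421
754 - 421 = 333

CCCXXXIII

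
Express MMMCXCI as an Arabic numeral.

MMMCXCI: M=1000, M=1000, M=1000, C=100, XC=90, I=1
1000 + 1000 + 1000 + 100 + 90 + 1 = 3191

3191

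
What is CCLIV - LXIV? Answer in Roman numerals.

CCLIV = 254
LXIV = 64
254 - 64 = 190

CXC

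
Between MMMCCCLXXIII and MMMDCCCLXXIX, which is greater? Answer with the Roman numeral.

MMMCCCLXXIII = 3373
MMMDCCCLXXIX = 3879
3879 is larger

MMMDCCCLXXIX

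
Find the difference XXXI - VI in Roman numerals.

XXXI = 31
VI = 6
31 - 6 = 25

XXV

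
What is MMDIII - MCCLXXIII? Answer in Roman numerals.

MMDIII = 2503
MCCLXXIII = 1273
2503 - 1273 = 1230

MCCXXX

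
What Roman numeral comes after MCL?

MCL = 1150; next is 1151

MCLI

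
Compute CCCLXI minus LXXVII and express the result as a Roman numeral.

CCCLXI = 361
LXXVII = 77
361 - 77 = 284

CCLXXXIV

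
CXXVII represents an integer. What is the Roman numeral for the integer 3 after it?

CXXVII = 127
127 + 3 = 130

CXXX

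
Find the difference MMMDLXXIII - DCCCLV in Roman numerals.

MMMDLXXIII = 3573
DCCCLV = 855
3573 - 855 = 2718

MMDCCXVIII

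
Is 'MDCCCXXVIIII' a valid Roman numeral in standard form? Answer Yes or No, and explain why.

'MDCCCXXVIIII': More than 3 consecutive I's

No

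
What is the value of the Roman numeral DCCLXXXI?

DCCLXXXI: D=500, C=100, C=100, L=50, X=10, X=10, X=10, I=1
500 + 100 + 100 + 50 + 10 + 10 + 10 + 1 = 781

781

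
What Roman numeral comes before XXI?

XXI = 21; previous is 20

XX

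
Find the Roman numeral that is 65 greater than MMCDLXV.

MMCDLXV = 2465
2465 + 65 = 2530

MMDXXX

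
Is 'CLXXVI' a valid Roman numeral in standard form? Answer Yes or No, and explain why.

'CLXXVI': Check the rules: uses only the symbols I, V, X, L, C, D, M; no symbol is repeated more than three times in a row; V, L and D each appear at most once; no smaller symbol precedes a larger one (values never increase from left to right). Value: C (100) + L (50) + X (10) + X (10) + V (5) + I (1) = 176. So it is a valid standard Roman numeral.

Yes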